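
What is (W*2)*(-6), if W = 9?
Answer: -108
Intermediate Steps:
(W*2)*(-6) = (9*2)*(-6) = 18*(-6) = -108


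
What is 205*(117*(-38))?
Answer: -911430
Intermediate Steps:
205*(117*(-38)) = 205*(-4446) = -911430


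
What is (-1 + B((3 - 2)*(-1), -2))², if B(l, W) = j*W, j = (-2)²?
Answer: 81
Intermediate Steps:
j = 4
B(l, W) = 4*W
(-1 + B((3 - 2)*(-1), -2))² = (-1 + 4*(-2))² = (-1 - 8)² = (-9)² = 81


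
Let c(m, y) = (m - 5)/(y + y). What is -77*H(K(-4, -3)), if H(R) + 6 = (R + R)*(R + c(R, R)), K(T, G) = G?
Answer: -308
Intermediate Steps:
c(m, y) = (-5 + m)/(2*y) (c(m, y) = (-5 + m)/((2*y)) = (-5 + m)*(1/(2*y)) = (-5 + m)/(2*y))
H(R) = -6 + 2*R*(R + (-5 + R)/(2*R)) (H(R) = -6 + (R + R)*(R + (-5 + R)/(2*R)) = -6 + (2*R)*(R + (-5 + R)/(2*R)) = -6 + 2*R*(R + (-5 + R)/(2*R)))
-77*H(K(-4, -3)) = -77*(-11 - 3 + 2*(-3)**2) = -77*(-11 - 3 + 2*9) = -77*(-11 - 3 + 18) = -77*4 = -308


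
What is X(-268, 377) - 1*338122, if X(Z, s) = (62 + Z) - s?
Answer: -338705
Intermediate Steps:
X(Z, s) = 62 + Z - s
X(-268, 377) - 1*338122 = (62 - 268 - 1*377) - 1*338122 = (62 - 268 - 377) - 338122 = -583 - 338122 = -338705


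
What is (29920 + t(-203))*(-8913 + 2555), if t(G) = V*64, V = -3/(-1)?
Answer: -191452096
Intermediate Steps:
V = 3 (V = -3*(-1) = 3)
t(G) = 192 (t(G) = 3*64 = 192)
(29920 + t(-203))*(-8913 + 2555) = (29920 + 192)*(-8913 + 2555) = 30112*(-6358) = -191452096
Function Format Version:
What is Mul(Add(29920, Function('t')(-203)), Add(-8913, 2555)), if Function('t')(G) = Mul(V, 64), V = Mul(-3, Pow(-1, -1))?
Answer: -191452096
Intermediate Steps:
V = 3 (V = Mul(-3, -1) = 3)
Function('t')(G) = 192 (Function('t')(G) = Mul(3, 64) = 192)
Mul(Add(29920, Function('t')(-203)), Add(-8913, 2555)) = Mul(Add(29920, 192), Add(-8913, 2555)) = Mul(30112, -6358) = -191452096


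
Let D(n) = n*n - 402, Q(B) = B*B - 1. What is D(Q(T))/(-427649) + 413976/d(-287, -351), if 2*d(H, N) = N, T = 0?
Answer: -118024234699/50034933 ≈ -2358.8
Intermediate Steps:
d(H, N) = N/2
Q(B) = -1 + B² (Q(B) = B² - 1 = -1 + B²)
D(n) = -402 + n² (D(n) = n² - 402 = -402 + n²)
D(Q(T))/(-427649) + 413976/d(-287, -351) = (-402 + (-1 + 0²)²)/(-427649) + 413976/(((½)*(-351))) = (-402 + (-1 + 0)²)*(-1/427649) + 413976/(-351/2) = (-402 + (-1)²)*(-1/427649) + 413976*(-2/351) = (-402 + 1)*(-1/427649) - 275984/117 = -401*(-1/427649) - 275984/117 = 401/427649 - 275984/117 = -118024234699/50034933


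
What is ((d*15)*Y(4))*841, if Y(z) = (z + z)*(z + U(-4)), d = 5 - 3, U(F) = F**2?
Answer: 4036800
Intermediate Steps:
d = 2
Y(z) = 2*z*(16 + z) (Y(z) = (z + z)*(z + (-4)**2) = (2*z)*(z + 16) = (2*z)*(16 + z) = 2*z*(16 + z))
((d*15)*Y(4))*841 = ((2*15)*(2*4*(16 + 4)))*841 = (30*(2*4*20))*841 = (30*160)*841 = 4800*841 = 4036800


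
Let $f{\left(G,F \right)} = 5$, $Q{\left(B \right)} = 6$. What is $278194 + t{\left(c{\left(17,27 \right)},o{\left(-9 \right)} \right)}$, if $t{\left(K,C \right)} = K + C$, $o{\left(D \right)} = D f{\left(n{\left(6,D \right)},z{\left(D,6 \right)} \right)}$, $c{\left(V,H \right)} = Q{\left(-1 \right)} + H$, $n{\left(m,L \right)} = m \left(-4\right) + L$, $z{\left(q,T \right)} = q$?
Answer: $278182$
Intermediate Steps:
$n{\left(m,L \right)} = L - 4 m$ ($n{\left(m,L \right)} = - 4 m + L = L - 4 m$)
$c{\left(V,H \right)} = 6 + H$
$o{\left(D \right)} = 5 D$ ($o{\left(D \right)} = D 5 = 5 D$)
$t{\left(K,C \right)} = C + K$
$278194 + t{\left(c{\left(17,27 \right)},o{\left(-9 \right)} \right)} = 278194 + \left(5 \left(-9\right) + \left(6 + 27\right)\right) = 278194 + \left(-45 + 33\right) = 278194 - 12 = 278182$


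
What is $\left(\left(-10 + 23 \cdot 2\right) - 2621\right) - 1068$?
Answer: $-3653$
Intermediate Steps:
$\left(\left(-10 + 23 \cdot 2\right) - 2621\right) - 1068 = \left(\left(-10 + 46\right) - 2621\right) - 1068 = \left(36 - 2621\right) - 1068 = -2585 - 1068 = -3653$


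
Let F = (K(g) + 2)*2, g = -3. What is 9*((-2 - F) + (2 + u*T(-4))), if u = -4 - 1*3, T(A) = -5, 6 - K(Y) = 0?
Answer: 171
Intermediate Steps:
K(Y) = 6 (K(Y) = 6 - 1*0 = 6 + 0 = 6)
F = 16 (F = (6 + 2)*2 = 8*2 = 16)
u = -7 (u = -4 - 3 = -7)
9*((-2 - F) + (2 + u*T(-4))) = 9*((-2 - 1*16) + (2 - 7*(-5))) = 9*((-2 - 16) + (2 + 35)) = 9*(-18 + 37) = 9*19 = 171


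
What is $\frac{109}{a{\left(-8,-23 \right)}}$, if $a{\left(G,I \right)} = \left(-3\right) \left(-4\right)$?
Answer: $\frac{109}{12} \approx 9.0833$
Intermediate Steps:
$a{\left(G,I \right)} = 12$
$\frac{109}{a{\left(-8,-23 \right)}} = \frac{109}{12}$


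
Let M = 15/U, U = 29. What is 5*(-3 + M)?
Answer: -360/29 ≈ -12.414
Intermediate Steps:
M = 15/29 ≈ 0.51724
5*(-3 + M) = 5*(-3 + 15/29) = 5*(-72/29) = -360/29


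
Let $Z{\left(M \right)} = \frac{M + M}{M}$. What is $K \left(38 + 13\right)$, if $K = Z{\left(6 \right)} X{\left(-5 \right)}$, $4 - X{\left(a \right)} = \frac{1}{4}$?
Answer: $\frac{765}{2} \approx 382.5$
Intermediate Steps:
$X{\left(a \right)} = \frac{15}{4}$ ($X{\left(a \right)} = 4 - \frac{1}{4} = \frac{15}{4}$)
$Z{\left(M \right)} = 2$ ($Z{\left(M \right)} = \frac{2 M}{M} = 2$)
$K = \frac{15}{2}$ ($K = 2 \cdot \frac{15}{4} = \frac{15}{2} \approx 7.5$)
$K \left(38 + 13\right) = \frac{15 \left(38 + 13\right)}{2} = \frac{15}{2} \cdot 51 = \frac{765}{2}$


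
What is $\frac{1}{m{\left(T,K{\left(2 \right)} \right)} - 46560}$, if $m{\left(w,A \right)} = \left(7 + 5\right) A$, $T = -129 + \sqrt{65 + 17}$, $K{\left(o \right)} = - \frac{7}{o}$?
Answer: $- \frac{1}{46602} \approx -2.1458 \cdot 10^{-5}$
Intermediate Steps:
$T = -129 + \sqrt{82} \approx -119.94$
$m{\left(w,A \right)} = 12 A$
$\frac{1}{m{\left(T,K{\left(2 \right)} \right)} - 46560} = \frac{1}{12 \left(- \frac{7}{2}\right) - 46560} = \frac{1}{-42 - 46560} = \frac{1}{-46602} = - \frac{1}{46602}$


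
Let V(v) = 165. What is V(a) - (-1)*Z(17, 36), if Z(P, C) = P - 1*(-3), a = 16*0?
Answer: 185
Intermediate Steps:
a = 0
Z(P, C) = 3 + P (Z(P, C) = P + 3 = 3 + P)
V(a) - (-1)*Z(17, 36) = 165 - (-1)*(3 + 17) = 165 - (-1)*20 = 165 - 1*(-20) = 165 + 20 = 185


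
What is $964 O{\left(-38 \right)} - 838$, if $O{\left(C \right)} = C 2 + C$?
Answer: $-110734$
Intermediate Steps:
$O{\left(C \right)} = 3 C$ ($O{\left(C \right)} = 2 C + C = 3 C$)
$964 O{\left(-38 \right)} - 838 = 964 \cdot 3 \left(-38\right) - 838 = 964 \left(-114\right) - 838 = -109896 - 838 = -110734$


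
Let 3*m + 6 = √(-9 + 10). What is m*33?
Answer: -55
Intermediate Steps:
m = -5/3 (m = -2 + √(-9 + 10)/3 = -2 + √1/3 = -2 + (⅓)*1 = -2 + ⅓ = -5/3 ≈ -1.6667)
m*33 = -5/3*33 = -55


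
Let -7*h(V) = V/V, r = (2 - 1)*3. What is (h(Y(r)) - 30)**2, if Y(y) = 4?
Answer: 44521/49 ≈ 908.59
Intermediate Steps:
r = 3 (r = 1*3 = 3)
h(V) = -1/7 (h(V) = -V/(7*V) = -1/7*1 = -1/7)
(h(Y(r)) - 30)**2 = (-1/7 - 30)**2 = (-211/7)**2 = 44521/49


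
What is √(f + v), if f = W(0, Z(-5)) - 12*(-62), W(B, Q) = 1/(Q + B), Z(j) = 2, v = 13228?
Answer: 9*√690/2 ≈ 118.21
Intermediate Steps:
W(B, Q) = 1/(B + Q)
f = 1489/2 (f = 1/(0 + 2) - 12*(-62) = 1/2 + 744 = ½ + 744 = 1489/2 ≈ 744.50)
√(f + v) = √(1489/2 + 13228) = √(27945/2) = 9*√690/2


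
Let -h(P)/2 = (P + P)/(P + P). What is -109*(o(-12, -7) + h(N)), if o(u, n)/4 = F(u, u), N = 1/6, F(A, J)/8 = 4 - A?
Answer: -55590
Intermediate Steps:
F(A, J) = 32 - 8*A (F(A, J) = 8*(4 - A) = 32 - 8*A)
N = ⅙ ≈ 0.16667
o(u, n) = 128 - 32*u (o(u, n) = 4*(32 - 8*u) = 128 - 32*u)
h(P) = -2 (h(P) = -2*(P + P)/(P + P) = -2*2*P/(2*P) = -2*2*P*1/(2*P) = -2*1 = -2)
-109*(o(-12, -7) + h(N)) = -109*((128 - 32*(-12)) - 2) = -109*((128 + 384) - 2) = -109*(512 - 2) = -109*510 = -55590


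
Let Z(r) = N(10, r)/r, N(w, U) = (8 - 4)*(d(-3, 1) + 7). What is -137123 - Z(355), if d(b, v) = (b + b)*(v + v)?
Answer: -9735729/71 ≈ -1.3712e+5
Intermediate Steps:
d(b, v) = 4*b*v (d(b, v) = (2*b)*(2*v) = 4*b*v)
N(w, U) = -20 (N(w, U) = (8 - 4)*(4*(-3)*1 + 7) = 4*(-12 + 7) = 4*(-5) = -20)
Z(r) = -20/r
-137123 - Z(355) = -137123 - (-20)/355 = -137123 - 1*(-4/71) = -137123 + 4/71 = -9735729/71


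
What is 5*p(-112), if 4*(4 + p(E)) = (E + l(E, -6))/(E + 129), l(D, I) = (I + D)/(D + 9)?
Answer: -98585/3502 ≈ -28.151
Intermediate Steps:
l(D, I) = (D + I)/(9 + D)
p(E) = -4 + (E + (-6 + E)/(9 + E))/(4*(129 + E)) (p(E) = -4 + ((E + (E - 6)/(9 + E))/(E + 129))/4 = -4 + ((E + (-6 + E)/(9 + E))/(129 + E))/4 = -4 + (E + (-6 + E)/(9 + E))/(4*(129 + E)))
5*p(-112) = 5*((-6 - 112 - 3*(9 - 112)*(688 + 5*(-112)))/(4*(9 - 112)*(129 - 112))) = 5*((¼)*(-6 - 112 - 3*(-103)*(688 - 560))/(-103*17)) = 5*((¼)*(-1/103)*(1/17)*(-6 - 112 - 3*(-103)*128)) = 5*((¼)*(-1/103)*(1/17)*(-6 - 112 + 39552)) = 5*((¼)*(-1/103)*(1/17)*39434) = 5*(-19717/3502) = -98585/3502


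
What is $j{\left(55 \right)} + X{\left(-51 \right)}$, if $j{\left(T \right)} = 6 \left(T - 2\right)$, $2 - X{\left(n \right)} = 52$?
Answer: $268$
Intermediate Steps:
$X{\left(n \right)} = -50$ ($X{\left(n \right)} = 2 - 52 = -50$)
$j{\left(T \right)} = -12 + 6 T$ ($j{\left(T \right)} = 6 \left(-2 + T\right) = -12 + 6 T$)
$j{\left(55 \right)} + X{\left(-51 \right)} = \left(-12 + 6 \cdot 55\right) - 50 = \left(-12 + 330\right) - 50 = 318 - 50 = 268$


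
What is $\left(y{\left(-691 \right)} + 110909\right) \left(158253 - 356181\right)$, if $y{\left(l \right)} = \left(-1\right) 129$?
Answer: $-21926463840$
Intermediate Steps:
$y{\left(l \right)} = -129$
$\left(y{\left(-691 \right)} + 110909\right) \left(158253 - 356181\right) = \left(-129 + 110909\right) \left(158253 - 356181\right) = 110780 \left(158253 - 356181\right) = 110780 \left(-197928\right) = -21926463840$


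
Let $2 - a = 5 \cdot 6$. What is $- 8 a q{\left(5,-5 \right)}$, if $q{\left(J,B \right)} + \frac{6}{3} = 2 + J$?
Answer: $1120$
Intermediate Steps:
$a = -28$ ($a = 2 - 5 \cdot 6 = 2 - 30 = -28$)
$q{\left(J,B \right)} = J$ ($q{\left(J,B \right)} = -2 + \left(2 + J\right) = J$)
$- 8 a q{\left(5,-5 \right)} = \left(-8\right) \left(-28\right) 5 = 224 \cdot 5 = 1120$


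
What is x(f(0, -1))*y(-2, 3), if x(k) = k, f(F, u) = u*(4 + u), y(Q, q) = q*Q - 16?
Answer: 66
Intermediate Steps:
y(Q, q) = -16 + Q*q (y(Q, q) = Q*q - 16 = -16 + Q*q)
x(f(0, -1))*y(-2, 3) = (-(4 - 1))*(-16 - 2*3) = (-1*3)*(-16 - 6) = -3*(-22) = 66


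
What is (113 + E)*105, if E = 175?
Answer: 30240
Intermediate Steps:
(113 + E)*105 = (113 + 175)*105 = 288*105 = 30240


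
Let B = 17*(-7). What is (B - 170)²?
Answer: 83521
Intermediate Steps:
B = -119
(B - 170)² = (-119 - 170)² = (-289)² = 83521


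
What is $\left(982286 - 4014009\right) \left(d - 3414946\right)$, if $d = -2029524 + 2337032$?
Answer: $9420891255674$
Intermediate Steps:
$d = 307508$
$\left(982286 - 4014009\right) \left(d - 3414946\right) = \left(982286 - 4014009\right) \left(307508 - 3414946\right) = \left(-3031723\right) \left(-3107438\right) = 9420891255674$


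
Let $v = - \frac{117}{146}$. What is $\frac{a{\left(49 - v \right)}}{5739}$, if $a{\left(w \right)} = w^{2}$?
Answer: $\frac{52867441}{122332524} \approx 0.43216$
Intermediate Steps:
$v = - \frac{117}{146}$ ($v = \left(-117\right) \frac{1}{146} = - \frac{117}{146} \approx -0.80137$)
$\frac{a{\left(49 - v \right)}}{5739} = \frac{\left(49 - - \frac{117}{146}\right)^{2}}{5739} = \left(49 + \frac{117}{146}\right)^{2} \cdot \frac{1}{5739} = \left(\frac{7271}{146}\right)^{2} \cdot \frac{1}{5739} = \frac{52867441}{21316} \cdot \frac{1}{5739} = \frac{52867441}{122332524}$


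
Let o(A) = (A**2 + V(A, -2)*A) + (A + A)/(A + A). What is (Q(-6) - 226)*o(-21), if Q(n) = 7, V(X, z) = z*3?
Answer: -124392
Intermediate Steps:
V(X, z) = 3*z
o(A) = 1 + A**2 - 6*A (o(A) = (A**2 + (3*(-2))*A) + (A + A)/(A + A) = (A**2 - 6*A) + (2*A)/((2*A)) = (A**2 - 6*A) + (2*A)*(1/(2*A)) = (A**2 - 6*A) + 1 = 1 + A**2 - 6*A)
(Q(-6) - 226)*o(-21) = (7 - 226)*(1 + (-21)**2 - 6*(-21)) = -219*(1 + 441 + 126) = -219*568 = -124392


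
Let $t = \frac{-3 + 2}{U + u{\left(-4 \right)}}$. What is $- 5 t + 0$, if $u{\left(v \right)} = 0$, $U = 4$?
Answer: $\frac{5}{4} \approx 1.25$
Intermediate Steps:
$t = - \frac{1}{4}$ ($t = \frac{-3 + 2}{4 + 0} = - \frac{1}{4} \approx -0.25$)
$- 5 t + 0 = \left(-5\right) \left(- \frac{1}{4}\right) + 0 = \frac{5}{4} + 0 = \frac{5}{4}$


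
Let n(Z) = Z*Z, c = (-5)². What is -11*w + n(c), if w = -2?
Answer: 647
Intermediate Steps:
c = 25
n(Z) = Z²
-11*w + n(c) = -11*(-2) + 25² = 22 + 625 = 647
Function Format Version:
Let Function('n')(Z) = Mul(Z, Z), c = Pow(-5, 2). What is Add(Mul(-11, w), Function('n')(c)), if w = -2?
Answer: 647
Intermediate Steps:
c = 25
Function('n')(Z) = Pow(Z, 2)
Add(Mul(-11, w), Function('n')(c)) = Add(Mul(-11, -2), Pow(25, 2)) = Add(22, 625) = 647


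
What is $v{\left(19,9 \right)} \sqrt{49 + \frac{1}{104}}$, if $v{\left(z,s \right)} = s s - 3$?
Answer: $\frac{3 \sqrt{132522}}{2} \approx 546.05$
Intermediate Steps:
$v{\left(z,s \right)} = -3 + s^{2}$ ($v{\left(z,s \right)} = s^{2} - 3 = -3 + s^{2}$)
$v{\left(19,9 \right)} \sqrt{49 + \frac{1}{104}} = \left(-3 + 9^{2}\right) \sqrt{49 + \frac{1}{104}} = \left(-3 + 81\right) \sqrt{49 + \frac{1}{104}} = 78 \sqrt{\frac{5097}{104}} = 78 \frac{\sqrt{132522}}{52} = \frac{3 \sqrt{132522}}{2}$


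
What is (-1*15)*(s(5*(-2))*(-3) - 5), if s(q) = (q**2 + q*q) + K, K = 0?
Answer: 9075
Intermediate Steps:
s(q) = 2*q**2 (s(q) = (q**2 + q*q) + 0 = (q**2 + q**2) + 0 = 2*q**2 + 0 = 2*q**2)
(-1*15)*(s(5*(-2))*(-3) - 5) = (-1*15)*((2*(5*(-2))**2)*(-3) - 5) = -15*((2*(-10)**2)*(-3) - 5) = -15*((2*100)*(-3) - 5) = -15*(200*(-3) - 5) = -15*(-600 - 5) = -15*(-605) = 9075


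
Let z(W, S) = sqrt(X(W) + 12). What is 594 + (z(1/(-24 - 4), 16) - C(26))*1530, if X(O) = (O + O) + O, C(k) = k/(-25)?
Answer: 10926/5 + 2295*sqrt(259)/7 ≈ 7461.6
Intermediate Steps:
C(k) = -k/25 (C(k) = k*(-1/25) = -k/25)
X(O) = 3*O (X(O) = 2*O + O = 3*O)
z(W, S) = sqrt(12 + 3*W) (z(W, S) = sqrt(3*W + 12) = sqrt(12 + 3*W))
594 + (z(1/(-24 - 4), 16) - C(26))*1530 = 594 + (sqrt(12 + 3/(-24 - 4)) - (-1)*26/25)*1530 = 594 + (sqrt(12 + 3/(-28)) - 1*(-26/25))*1530 = 594 + (sqrt(12 + 3*(-1/28)) + 26/25)*1530 = 594 + (sqrt(12 - 3/28) + 26/25)*1530 = 594 + (sqrt(333/28) + 26/25)*1530 = 594 + (3*sqrt(259)/14 + 26/25)*1530 = 594 + (26/25 + 3*sqrt(259)/14)*1530 = 594 + (7956/5 + 2295*sqrt(259)/7) = 10926/5 + 2295*sqrt(259)/7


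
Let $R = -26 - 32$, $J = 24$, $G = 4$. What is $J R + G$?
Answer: $-1388$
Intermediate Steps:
$R = -58$
$J R + G = 24 \left(-58\right) + 4 = -1392 + 4 = -1388$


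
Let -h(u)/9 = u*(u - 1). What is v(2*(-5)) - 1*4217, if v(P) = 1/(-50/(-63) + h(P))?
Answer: -262803503/62320 ≈ -4217.0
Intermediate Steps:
h(u) = -9*u*(-1 + u) (h(u) = -9*u*(u - 1) = -9*u*(-1 + u))
v(P) = 1/(50/63 + 9*P*(1 - P)) (v(P) = 1/(-50/(-63) + 9*P*(1 - P)) = 1/(-50*(-1/63) + 9*P*(1 - P)) = 1/(50/63 + 9*P*(1 - P)))
v(2*(-5)) - 1*4217 = -63/(-50 + 567*(2*(-5))*(-1 + 2*(-5))) - 1*4217 = -63/(-50 + 567*(-10)*(-1 - 10)) - 4217 = -63/(-50 + 567*(-10)*(-11)) - 4217 = -63/(-50 + 62370) - 4217 = -63/62320 - 4217 = -262803503/62320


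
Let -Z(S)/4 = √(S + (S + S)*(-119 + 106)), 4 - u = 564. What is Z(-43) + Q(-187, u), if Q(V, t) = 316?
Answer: 316 - 20*√43 ≈ 184.85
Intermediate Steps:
u = -560 (u = 4 - 1*564 = 4 - 564 = -560)
Z(S) = -20*√(-S) (Z(S) = -4*√(S + (S + S)*(-119 + 106)) = -4*√(S + (2*S)*(-13)) = -4*√(S - 26*S) = -4*5*√(-S) = -20*√(-S))
Z(-43) + Q(-187, u) = -20*√43 + 316 = 316 - 20*√43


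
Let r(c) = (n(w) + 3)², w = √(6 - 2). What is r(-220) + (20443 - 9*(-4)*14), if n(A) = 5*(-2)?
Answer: 20996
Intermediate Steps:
w = 2 (w = √4 = 2)
n(A) = -10
r(c) = 49 (r(c) = (-10 + 3)² = (-7)² = 49)
r(-220) + (20443 - 9*(-4)*14) = 49 + (20443 - 9*(-4)*14) = 49 + (20443 - (-36)*14) = 49 + (20443 - 1*(-504)) = 49 + (20443 + 504) = 49 + 20947 = 20996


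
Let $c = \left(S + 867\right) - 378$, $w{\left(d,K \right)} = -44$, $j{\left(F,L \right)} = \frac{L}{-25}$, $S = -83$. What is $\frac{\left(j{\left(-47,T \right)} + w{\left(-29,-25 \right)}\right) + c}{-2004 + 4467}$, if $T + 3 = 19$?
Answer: $\frac{9034}{61575} \approx 0.14672$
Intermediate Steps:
$T = 16$ ($T = -3 + 19 = 16$)
$j{\left(F,L \right)} = - \frac{L}{25}$ ($j{\left(F,L \right)} = L \left(- \frac{1}{25}\right) = - \frac{L}{25}$)
$c = 406$ ($c = \left(-83 + 867\right) - 378 = 784 - 378 = 406$)
$\frac{\left(j{\left(-47,T \right)} + w{\left(-29,-25 \right)}\right) + c}{-2004 + 4467} = \frac{\left(\left(- \frac{1}{25}\right) 16 - 44\right) + 406}{-2004 + 4467} = \frac{\left(- \frac{16}{25} - 44\right) + 406}{2463} = \left(- \frac{1116}{25} + 406\right) \frac{1}{2463} = \frac{9034}{25} \cdot \frac{1}{2463} = \frac{9034}{61575}$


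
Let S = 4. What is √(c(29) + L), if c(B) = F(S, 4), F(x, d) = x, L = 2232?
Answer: 2*√559 ≈ 47.286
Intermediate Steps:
c(B) = 4
√(c(29) + L) = √(4 + 2232) = √2236 = 2*√559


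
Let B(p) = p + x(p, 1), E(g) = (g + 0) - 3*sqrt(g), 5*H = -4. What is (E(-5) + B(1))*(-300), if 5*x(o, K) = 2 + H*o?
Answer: 1128 + 900*I*sqrt(5) ≈ 1128.0 + 2012.5*I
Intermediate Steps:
H = -4/5 (H = (1/5)*(-4) = -4/5 ≈ -0.80000)
E(g) = g - 3*sqrt(g)
x(o, K) = 2/5 - 4*o/25 (x(o, K) = (2 - 4*o/5)/5 = 2/5 - 4*o/25)
B(p) = 2/5 + 21*p/25 (B(p) = p + (2/5 - 4*p/25) = 2/5 + 21*p/25)
(E(-5) + B(1))*(-300) = ((-5 - 3*I*sqrt(5)) + (2/5 + (21/25)*1))*(-300) = ((-5 - 3*I*sqrt(5)) + (2/5 + 21/25))*(-300) = ((-5 - 3*I*sqrt(5)) + 31/25)*(-300) = (-94/25 - 3*I*sqrt(5))*(-300) = 1128 + 900*I*sqrt(5)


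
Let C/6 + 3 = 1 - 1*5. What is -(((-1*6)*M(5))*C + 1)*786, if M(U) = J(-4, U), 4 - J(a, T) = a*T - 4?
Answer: -5546802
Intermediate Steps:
J(a, T) = 8 - T*a (J(a, T) = 4 - (a*T - 4) = 4 - (T*a - 4) = 4 - (-4 + T*a) = 4 + (4 - T*a) = 8 - T*a)
C = -42 (C = -18 + 6*(1 - 1*5) = -18 + 6*(1 - 5) = -18 + 6*(-4) = -18 - 24 = -42)
M(U) = 8 + 4*U (M(U) = 8 - 1*U*(-4) = 8 + 4*U)
-(((-1*6)*M(5))*C + 1)*786 = -(((-1*6)*(8 + 4*5))*(-42) + 1)*786 = -(-6*(8 + 20)*(-42) + 1)*786 = -(-6*28*(-42) + 1)*786 = -(-168*(-42) + 1)*786 = -(7056 + 1)*786 = -1*7057*786 = -7057*786 = -5546802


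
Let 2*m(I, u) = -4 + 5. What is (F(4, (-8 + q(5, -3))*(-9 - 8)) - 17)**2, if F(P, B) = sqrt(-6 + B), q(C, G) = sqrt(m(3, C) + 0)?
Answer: (34 - sqrt(2)*sqrt(260 - 17*sqrt(2)))**2/4 ≈ 37.677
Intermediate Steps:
m(I, u) = 1/2 (m(I, u) = (-4 + 5)/2 = (1/2)*1 = 1/2)
q(C, G) = sqrt(2)/2 (q(C, G) = sqrt(1/2 + 0) = sqrt(1/2) = sqrt(2)/2)
(F(4, (-8 + q(5, -3))*(-9 - 8)) - 17)**2 = (sqrt(-6 + (-8 + sqrt(2)/2)*(-9 - 8)) - 17)**2 = (sqrt(-6 + (-8 + sqrt(2)/2)*(-17)) - 17)**2 = (sqrt(-6 + (136 - 17*sqrt(2)/2)) - 17)**2 = (sqrt(130 - 17*sqrt(2)/2) - 17)**2 = (-17 + sqrt(130 - 17*sqrt(2)/2))**2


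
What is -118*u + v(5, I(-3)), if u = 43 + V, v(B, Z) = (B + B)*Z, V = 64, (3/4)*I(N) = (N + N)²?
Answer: -12146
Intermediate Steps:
I(N) = 16*N²/3 (I(N) = 4*(N + N)²/3 = 4*(2*N)²/3 = 4*(4*N²)/3 = 16*N²/3)
v(B, Z) = 2*B*Z (v(B, Z) = (2*B)*Z = 2*B*Z)
u = 107 (u = 43 + 64 = 107)
-118*u + v(5, I(-3)) = -118*107 + 2*5*((16/3)*(-3)²) = -12626 + 2*5*((16/3)*9) = -12626 + 2*5*48 = -12626 + 480 = -12146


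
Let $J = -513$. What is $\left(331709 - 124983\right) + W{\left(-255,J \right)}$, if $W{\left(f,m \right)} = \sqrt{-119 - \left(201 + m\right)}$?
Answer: $206726 + \sqrt{193} \approx 2.0674 \cdot 10^{5}$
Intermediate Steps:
$W{\left(f,m \right)} = \sqrt{-320 - m}$
$\left(331709 - 124983\right) + W{\left(-255,J \right)} = \left(331709 - 124983\right) + \sqrt{-320 - -513} = 206726 + \sqrt{-320 + 513} = 206726 + \sqrt{193}$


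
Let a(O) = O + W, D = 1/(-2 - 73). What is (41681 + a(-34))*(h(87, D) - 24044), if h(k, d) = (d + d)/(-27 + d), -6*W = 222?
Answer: -1013476919310/1013 ≈ -1.0005e+9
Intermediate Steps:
W = -37 (W = -1/6*222 = -37)
D = -1/75 (D = 1/(-75) = -1/75 ≈ -0.013333)
a(O) = -37 + O (a(O) = O - 37 = -37 + O)
h(k, d) = 2*d/(-27 + d) (h(k, d) = (2*d)/(-27 + d) = 2*d/(-27 + d))
(41681 + a(-34))*(h(87, D) - 24044) = (41681 + (-37 - 34))*(2*(-1/75)/(-27 - 1/75) - 24044) = (41681 - 71)*(2*(-1/75)/(-2026/75) - 24044) = 41610*(2*(-1/75)*(-75/2026) - 24044) = 41610*(1/1013 - 24044) = 41610*(-24356571/1013) = -1013476919310/1013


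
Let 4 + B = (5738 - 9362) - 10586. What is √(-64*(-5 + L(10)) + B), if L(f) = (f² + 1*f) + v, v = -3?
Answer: I*√20742 ≈ 144.02*I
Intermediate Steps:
L(f) = -3 + f + f² (L(f) = (f² + 1*f) - 3 = (f² + f) - 3 = (f + f²) - 3 = -3 + f + f²)
B = -14214 (B = -4 + ((5738 - 9362) - 10586) = -4 + (-3624 - 10586) = -4 - 14210 = -14214)
√(-64*(-5 + L(10)) + B) = √(-64*(-5 + (-3 + 10 + 10²)) - 14214) = √(-64*(-5 + (-3 + 10 + 100)) - 14214) = √(-64*(-5 + 107) - 14214) = √(-64*102 - 14214) = √(-6528 - 14214) = √(-20742) = I*√20742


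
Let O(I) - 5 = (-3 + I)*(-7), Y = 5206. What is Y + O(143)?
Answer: 4231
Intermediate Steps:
O(I) = 26 - 7*I (O(I) = 5 + (-3 + I)*(-7) = 5 + (21 - 7*I) = 26 - 7*I)
Y + O(143) = 5206 + (26 - 7*143) = 5206 + (26 - 1001) = 5206 - 975 = 4231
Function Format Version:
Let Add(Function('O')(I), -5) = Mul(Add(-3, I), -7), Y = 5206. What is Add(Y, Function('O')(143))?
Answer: 4231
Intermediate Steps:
Function('O')(I) = Add(26, Mul(-7, I)) (Function('O')(I) = Add(5, Mul(Add(-3, I), -7)) = Add(5, Add(21, Mul(-7, I))) = Add(26, Mul(-7, I)))
Add(Y, Function('O')(143)) = Add(5206, Add(26, Mul(-7, 143))) = Add(5206, Add(26, -1001)) = Add(5206, -975) = 4231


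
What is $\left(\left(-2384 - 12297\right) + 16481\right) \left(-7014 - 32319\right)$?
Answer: $-70799400$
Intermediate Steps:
$\left(\left(-2384 - 12297\right) + 16481\right) \left(-7014 - 32319\right) = \left(\left(-2384 - 12297\right) + 16481\right) \left(-39333\right) = \left(-14681 + 16481\right) \left(-39333\right) = 1800 \left(-39333\right) = -70799400$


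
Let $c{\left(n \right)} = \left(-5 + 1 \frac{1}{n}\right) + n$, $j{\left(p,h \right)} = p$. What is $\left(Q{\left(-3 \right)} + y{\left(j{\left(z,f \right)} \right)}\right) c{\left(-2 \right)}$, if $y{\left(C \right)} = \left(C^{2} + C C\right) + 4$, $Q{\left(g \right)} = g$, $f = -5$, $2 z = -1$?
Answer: $- \frac{45}{4} \approx -11.25$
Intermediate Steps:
$z = - \frac{1}{2}$ ($z = \frac{1}{2} \left(-1\right) = - \frac{1}{2} \approx -0.5$)
$c{\left(n \right)} = -5 + n + \frac{1}{n}$ ($c{\left(n \right)} = \left(-5 + \frac{1}{n}\right) + n = -5 + n + \frac{1}{n}$)
$y{\left(C \right)} = 4 + 2 C^{2}$ ($y{\left(C \right)} = \left(C^{2} + C^{2}\right) + 4 = 2 C^{2} + 4 = 4 + 2 C^{2}$)
$\left(Q{\left(-3 \right)} + y{\left(j{\left(z,f \right)} \right)}\right) c{\left(-2 \right)} = \left(-3 + \left(4 + 2 \left(- \frac{1}{2}\right)^{2}\right)\right) \left(-5 - 2 + \frac{1}{-2}\right) = \left(-3 + \left(4 + 2 \cdot \frac{1}{4}\right)\right) \left(-5 - 2 - \frac{1}{2}\right) = \left(-3 + \left(4 + \frac{1}{2}\right)\right) \left(- \frac{15}{2}\right) = \left(-3 + \frac{9}{2}\right) \left(- \frac{15}{2}\right) = \frac{3}{2} \left(- \frac{15}{2}\right) = - \frac{45}{4}$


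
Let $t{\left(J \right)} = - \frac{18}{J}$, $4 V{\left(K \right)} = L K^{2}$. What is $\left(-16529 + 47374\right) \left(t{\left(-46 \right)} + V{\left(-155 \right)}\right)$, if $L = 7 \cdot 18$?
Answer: $\frac{1073783635335}{46} \approx 2.3343 \cdot 10^{10}$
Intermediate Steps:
$L = 126$
$V{\left(K \right)} = \frac{63 K^{2}}{2}$ ($V{\left(K \right)} = \frac{126 K^{2}}{4} = \frac{63 K^{2}}{2}$)
$\left(-16529 + 47374\right) \left(t{\left(-46 \right)} + V{\left(-155 \right)}\right) = \left(-16529 + 47374\right) \left(- \frac{18}{-46} + \frac{63 \left(-155\right)^{2}}{2}\right) = 30845 \left(\left(-18\right) \left(- \frac{1}{46}\right) + \frac{63}{2} \cdot 24025\right) = 30845 \left(\frac{9}{23} + \frac{1513575}{2}\right) = 30845 \cdot \frac{34812243}{46} = \frac{1073783635335}{46}$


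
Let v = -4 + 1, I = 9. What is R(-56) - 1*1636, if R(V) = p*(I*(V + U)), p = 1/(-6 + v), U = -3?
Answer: -1577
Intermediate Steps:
v = -3
p = -1/9 (p = 1/(-6 - 3) = 1/(-9) = -1/9 ≈ -0.11111)
R(V) = 3 - V (R(V) = -(V - 3) = -(-3 + V) = -(-27 + 9*V)/9 = 3 - V)
R(-56) - 1*1636 = (3 - 1*(-56)) - 1*1636 = (3 + 56) - 1636 = 59 - 1636 = -1577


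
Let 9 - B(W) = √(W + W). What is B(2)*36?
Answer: 252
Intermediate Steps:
B(W) = 9 - √2*√W (B(W) = 9 - √(W + W) = 9 - √(2*W) = 9 - √2*√W)
B(2)*36 = (9 - √2*√2)*36 = (9 - 2)*36 = 7*36 = 252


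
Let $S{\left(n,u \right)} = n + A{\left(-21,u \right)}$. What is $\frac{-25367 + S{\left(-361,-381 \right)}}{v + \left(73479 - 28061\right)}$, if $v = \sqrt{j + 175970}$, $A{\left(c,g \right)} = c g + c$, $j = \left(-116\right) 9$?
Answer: $- \frac{403039332}{1031309899} + \frac{8874 \sqrt{174926}}{1031309899} \approx -0.3872$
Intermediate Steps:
$j = -1044$
$A{\left(c,g \right)} = c + c g$
$v = \sqrt{174926}$ ($v = \sqrt{-1044 + 175970} = \sqrt{174926} \approx 418.24$)
$S{\left(n,u \right)} = -21 + n - 21 u$ ($S{\left(n,u \right)} = n - 21 \left(1 + u\right) = n - \left(21 + 21 u\right) = -21 + n - 21 u$)
$\frac{-25367 + S{\left(-361,-381 \right)}}{v + \left(73479 - 28061\right)} = \frac{-25367 - -7619}{\sqrt{174926} + \left(73479 - 28061\right)} = \frac{-25367 + 7619}{\sqrt{174926} + 45418} = - \frac{17748}{45418 + \sqrt{174926}}$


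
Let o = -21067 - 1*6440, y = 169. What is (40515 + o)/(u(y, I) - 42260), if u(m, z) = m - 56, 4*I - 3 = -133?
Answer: -4336/14049 ≈ -0.30863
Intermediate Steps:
I = -65/2 (I = 3/4 + (1/4)*(-133) = 3/4 - 133/4 = -65/2 ≈ -32.500)
o = -27507 (o = -21067 - 6440 = -27507)
u(m, z) = -56 + m
(40515 + o)/(u(y, I) - 42260) = (40515 - 27507)/((-56 + 169) - 42260) = 13008/(113 - 42260) = 13008/(-42147) = 13008*(-1/42147) = -4336/14049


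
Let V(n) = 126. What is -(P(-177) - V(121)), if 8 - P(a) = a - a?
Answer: 118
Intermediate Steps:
P(a) = 8 (P(a) = 8 - (a - a) = 8 - 1*0 = 8 + 0 = 8)
-(P(-177) - V(121)) = -(8 - 1*126) = -(8 - 126) = -1*(-118) = 118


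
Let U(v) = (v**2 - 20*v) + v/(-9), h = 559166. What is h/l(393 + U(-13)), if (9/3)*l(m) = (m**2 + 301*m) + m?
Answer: 135877338/75066019 ≈ 1.8101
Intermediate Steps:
U(v) = v**2 - 181*v/9 (U(v) = (v**2 - 20*v) + v*(-1/9) = (v**2 - 20*v) - v/9 = v**2 - 181*v/9)
l(m) = m**2/3 + 302*m/3 (l(m) = ((m**2 + 301*m) + m)/3 = (m**2 + 302*m)/3 = m**2/3 + 302*m/3)
h/l(393 + U(-13)) = 559166/(((393 + (1/9)*(-13)*(-181 + 9*(-13)))*(302 + (393 + (1/9)*(-13)*(-181 + 9*(-13))))/3)) = 559166/(((393 + (1/9)*(-13)*(-181 - 117))*(302 + (393 + (1/9)*(-13)*(-181 - 117)))/3)) = 559166/(((393 + (1/9)*(-13)*(-298))*(302 + (393 + (1/9)*(-13)*(-298)))/3)) = 559166/(((393 + 3874/9)*(302 + (393 + 3874/9))/3)) = 559166/(((1/3)*(7411/9)*(302 + 7411/9))) = 559166/(((1/3)*(7411/9)*(10129/9))) = 559166/(75066019/243) = 559166*(243/75066019) = 135877338/75066019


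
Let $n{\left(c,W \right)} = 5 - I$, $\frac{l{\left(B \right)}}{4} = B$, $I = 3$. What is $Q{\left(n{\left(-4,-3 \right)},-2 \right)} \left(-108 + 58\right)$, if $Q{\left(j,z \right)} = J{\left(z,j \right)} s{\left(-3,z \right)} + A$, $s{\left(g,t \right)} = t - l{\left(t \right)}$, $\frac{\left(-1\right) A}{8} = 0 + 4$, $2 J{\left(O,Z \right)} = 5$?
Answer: $850$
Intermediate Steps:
$J{\left(O,Z \right)} = \frac{5}{2}$ ($J{\left(O,Z \right)} = \frac{1}{2} \cdot 5 = \frac{5}{2}$)
$l{\left(B \right)} = 4 B$
$A = -32$ ($A = - 8 \left(0 + 4\right) = \left(-8\right) 4 = -32$)
$s{\left(g,t \right)} = - 3 t$ ($s{\left(g,t \right)} = t - 4 t = - 3 t$)
$n{\left(c,W \right)} = 2$ ($n{\left(c,W \right)} = 5 - 3 = 2$)
$Q{\left(j,z \right)} = -32 - \frac{15 z}{2}$ ($Q{\left(j,z \right)} = \frac{5 \left(- 3 z\right)}{2} - 32 = - \frac{15 z}{2} - 32 = -32 - \frac{15 z}{2}$)
$Q{\left(n{\left(-4,-3 \right)},-2 \right)} \left(-108 + 58\right) = \left(-32 - -15\right) \left(-108 + 58\right) = \left(-32 + 15\right) \left(-50\right) = \left(-17\right) \left(-50\right) = 850$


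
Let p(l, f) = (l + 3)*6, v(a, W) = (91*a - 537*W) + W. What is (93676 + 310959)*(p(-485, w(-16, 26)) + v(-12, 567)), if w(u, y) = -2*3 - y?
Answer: -124585497960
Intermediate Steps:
w(u, y) = -6 - y
v(a, W) = -536*W + 91*a (v(a, W) = (-537*W + 91*a) + W = -536*W + 91*a)
p(l, f) = 18 + 6*l (p(l, f) = (3 + l)*6 = 18 + 6*l)
(93676 + 310959)*(p(-485, w(-16, 26)) + v(-12, 567)) = (93676 + 310959)*((18 + 6*(-485)) + (-536*567 + 91*(-12))) = 404635*((18 - 2910) + (-303912 - 1092)) = 404635*(-2892 - 305004) = 404635*(-307896) = -124585497960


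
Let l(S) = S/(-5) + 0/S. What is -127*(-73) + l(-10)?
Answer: 9273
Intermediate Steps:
l(S) = -S/5 (l(S) = S*(-⅕) + 0 = -S/5 + 0 = -S/5)
-127*(-73) + l(-10) = -127*(-73) - ⅕*(-10) = 9271 + 2 = 9273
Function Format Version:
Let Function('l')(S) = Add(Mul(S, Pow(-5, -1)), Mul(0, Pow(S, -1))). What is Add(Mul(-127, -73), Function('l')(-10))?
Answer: 9273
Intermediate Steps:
Function('l')(S) = Mul(Rational(-1, 5), S) (Function('l')(S) = Add(Mul(S, Rational(-1, 5)), 0) = Add(Mul(Rational(-1, 5), S), 0) = Mul(Rational(-1, 5), S))
Add(Mul(-127, -73), Function('l')(-10)) = Add(Mul(-127, -73), Mul(Rational(-1, 5), -10)) = Add(9271, 2) = 9273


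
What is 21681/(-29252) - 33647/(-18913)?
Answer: 574189291/553243076 ≈ 1.0379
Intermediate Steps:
21681/(-29252) - 33647/(-18913) = 21681*(-1/29252) - 33647*(-1/18913) = -21681/29252 + 33647/18913 = 574189291/553243076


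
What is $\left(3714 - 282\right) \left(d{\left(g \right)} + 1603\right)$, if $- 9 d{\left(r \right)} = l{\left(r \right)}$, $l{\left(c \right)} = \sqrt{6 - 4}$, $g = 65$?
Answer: $5501496 - \frac{1144 \sqrt{2}}{3} \approx 5.501 \cdot 10^{6}$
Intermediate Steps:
$l{\left(c \right)} = \sqrt{2}$
$d{\left(r \right)} = - \frac{\sqrt{2}}{9}$
$\left(3714 - 282\right) \left(d{\left(g \right)} + 1603\right) = \left(3714 - 282\right) \left(- \frac{\sqrt{2}}{9} + 1603\right) = 3432 \left(1603 - \frac{\sqrt{2}}{9}\right) = 5501496 - \frac{1144 \sqrt{2}}{3}$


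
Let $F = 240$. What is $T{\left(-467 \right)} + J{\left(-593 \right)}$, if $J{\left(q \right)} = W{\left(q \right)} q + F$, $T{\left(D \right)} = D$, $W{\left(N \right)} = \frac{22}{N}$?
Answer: $-205$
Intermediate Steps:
$J{\left(q \right)} = 262$ ($J{\left(q \right)} = \frac{22}{q} q + 240 = 22 + 240 = 262$)
$T{\left(-467 \right)} + J{\left(-593 \right)} = -467 + 262 = -205$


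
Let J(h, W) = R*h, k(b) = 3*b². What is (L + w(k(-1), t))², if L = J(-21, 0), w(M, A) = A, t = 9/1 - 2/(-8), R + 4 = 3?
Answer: 14641/16 ≈ 915.06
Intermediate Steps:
R = -1 (R = -4 + 3 = -1)
t = 37/4 (t = 9*1 - 2*(-⅛) = 9 + ¼ = 37/4 ≈ 9.2500)
J(h, W) = -h
L = 21 (L = -1*(-21) = 21)
(L + w(k(-1), t))² = (21 + 37/4)² = (121/4)² = 14641/16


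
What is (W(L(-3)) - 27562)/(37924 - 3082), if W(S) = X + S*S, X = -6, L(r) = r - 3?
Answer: -13766/17421 ≈ -0.79020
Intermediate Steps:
L(r) = -3 + r
W(S) = -6 + S² (W(S) = -6 + S*S = -6 + S²)
(W(L(-3)) - 27562)/(37924 - 3082) = ((-6 + (-3 - 3)²) - 27562)/(37924 - 3082) = ((-6 + (-6)²) - 27562)/34842 = ((-6 + 36) - 27562)*(1/34842) = (30 - 27562)*(1/34842) = -27532*1/34842 = -13766/17421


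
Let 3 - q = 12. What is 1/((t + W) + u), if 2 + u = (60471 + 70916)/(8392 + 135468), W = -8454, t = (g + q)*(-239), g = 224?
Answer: -143860/8608594873 ≈ -1.6711e-5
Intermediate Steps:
q = -9 (q = 3 - 1*12 = 3 - 12 = -9)
t = -51385 (t = (224 - 9)*(-239) = 215*(-239) = -51385)
u = -156333/143860 (u = -2 + (60471 + 70916)/(8392 + 135468) = -2 + 131387/143860 = -156333/143860 ≈ -1.0867)
1/((t + W) + u) = 1/((-51385 - 8454) - 156333/143860) = 1/(-59839 - 156333/143860) = 1/(-8608594873/143860) = -143860/8608594873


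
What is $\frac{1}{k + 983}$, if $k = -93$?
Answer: $\frac{1}{890} \approx 0.0011236$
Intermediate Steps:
$\frac{1}{k + 983} = \frac{1}{-93 + 983} = \frac{1}{890}$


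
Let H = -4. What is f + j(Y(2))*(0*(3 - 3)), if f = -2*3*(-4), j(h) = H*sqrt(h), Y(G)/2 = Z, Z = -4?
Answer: 24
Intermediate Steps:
Y(G) = -8 (Y(G) = 2*(-4) = -8)
j(h) = -4*sqrt(h)
f = 24 (f = -6*(-4) = 24)
f + j(Y(2))*(0*(3 - 3)) = 24 + (-8*I*sqrt(2))*(0*(3 - 3)) = 24 + (-8*I*sqrt(2))*(0*0) = 24 - 8*I*sqrt(2)*0 = 24 + 0 = 24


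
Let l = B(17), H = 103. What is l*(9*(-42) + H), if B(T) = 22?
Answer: -6050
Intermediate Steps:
l = 22
l*(9*(-42) + H) = 22*(9*(-42) + 103) = 22*(-378 + 103) = 22*(-275) = -6050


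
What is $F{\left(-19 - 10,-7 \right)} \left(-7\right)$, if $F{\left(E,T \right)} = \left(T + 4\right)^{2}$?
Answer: $-63$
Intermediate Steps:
$F{\left(E,T \right)} = \left(4 + T\right)^{2}$
$F{\left(-19 - 10,-7 \right)} \left(-7\right) = \left(4 - 7\right)^{2} \left(-7\right) = \left(-3\right)^{2} \left(-7\right) = 9 \left(-7\right) = -63$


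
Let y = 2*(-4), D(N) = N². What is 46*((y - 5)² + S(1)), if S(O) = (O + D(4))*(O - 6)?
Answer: 3864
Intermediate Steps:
y = -8
S(O) = (-6 + O)*(16 + O) (S(O) = (O + 4²)*(O - 6) = (O + 16)*(-6 + O) = (16 + O)*(-6 + O) = (-6 + O)*(16 + O))
46*((y - 5)² + S(1)) = 46*((-8 - 5)² + (-96 + 1² + 10*1)) = 46*((-13)² + (-96 + 1 + 10)) = 46*(169 - 85) = 46*84 = 3864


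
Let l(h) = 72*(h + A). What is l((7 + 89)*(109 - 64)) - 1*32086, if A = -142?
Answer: 268730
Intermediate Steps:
l(h) = -10224 + 72*h (l(h) = 72*(h - 142) = 72*(-142 + h) = -10224 + 72*h)
l((7 + 89)*(109 - 64)) - 1*32086 = (-10224 + 72*((7 + 89)*(109 - 64))) - 1*32086 = (-10224 + 72*(96*45)) - 32086 = (-10224 + 72*4320) - 32086 = (-10224 + 311040) - 32086 = 300816 - 32086 = 268730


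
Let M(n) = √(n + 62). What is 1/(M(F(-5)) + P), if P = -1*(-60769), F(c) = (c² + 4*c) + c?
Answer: 60769/3692871299 - √62/3692871299 ≈ 1.6454e-5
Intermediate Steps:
F(c) = c² + 5*c
M(n) = √(62 + n)
P = 60769
1/(M(F(-5)) + P) = 1/(√(62 - 5*(5 - 5)) + 60769) = 1/(√(62 - 5*0) + 60769) = 1/(√(62 + 0) + 60769) = 1/(√62 + 60769) = 1/(60769 + √62)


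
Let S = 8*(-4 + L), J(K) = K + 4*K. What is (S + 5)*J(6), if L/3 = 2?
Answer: 630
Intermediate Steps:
L = 6 (L = 3*2 = 6)
J(K) = 5*K
S = 16 (S = 8*(-4 + 6) = 8*2 = 16)
(S + 5)*J(6) = (16 + 5)*(5*6) = 21*30 = 630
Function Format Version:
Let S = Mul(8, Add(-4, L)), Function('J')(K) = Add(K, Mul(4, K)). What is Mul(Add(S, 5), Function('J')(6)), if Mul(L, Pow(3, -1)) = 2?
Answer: 630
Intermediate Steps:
L = 6 (L = Mul(3, 2) = 6)
Function('J')(K) = Mul(5, K)
S = 16 (S = Mul(8, Add(-4, 6)) = Mul(8, 2) = 16)
Mul(Add(S, 5), Function('J')(6)) = Mul(Add(16, 5), Mul(5, 6)) = Mul(21, 30) = 630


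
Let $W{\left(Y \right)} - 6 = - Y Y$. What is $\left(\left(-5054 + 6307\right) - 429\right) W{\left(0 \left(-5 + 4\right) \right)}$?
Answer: $4944$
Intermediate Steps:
$W{\left(Y \right)} = 6 - Y^{2}$ ($W{\left(Y \right)} = 6 - Y Y = 6 - Y^{2}$)
$\left(\left(-5054 + 6307\right) - 429\right) W{\left(0 \left(-5 + 4\right) \right)} = \left(\left(-5054 + 6307\right) - 429\right) \left(6 - \left(0 \left(-5 + 4\right)\right)^{2}\right) = \left(1253 - 429\right) \left(6 - \left(0 \left(-1\right)\right)^{2}\right) = 824 \left(6 - 0^{2}\right) = 824 \left(6 - 0\right) = 824 \left(6 + 0\right) = 824 \cdot 6 = 4944$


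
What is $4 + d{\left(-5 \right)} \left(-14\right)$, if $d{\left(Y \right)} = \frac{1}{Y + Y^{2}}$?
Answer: $\frac{33}{10} \approx 3.3$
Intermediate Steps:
$4 + d{\left(-5 \right)} \left(-14\right) = 4 + \frac{1}{\left(-5\right) \left(1 - 5\right)} \left(-14\right) = 4 + - \frac{1}{5 \left(-4\right)} \left(-14\right) = 4 + \left(- \frac{1}{5}\right) \left(- \frac{1}{4}\right) \left(-14\right) = 4 + \frac{1}{20} \left(-14\right) = 4 - \frac{7}{10} = \frac{33}{10}$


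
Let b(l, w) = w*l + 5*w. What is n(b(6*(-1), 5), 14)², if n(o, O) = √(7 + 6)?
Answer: 13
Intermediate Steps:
b(l, w) = 5*w + l*w (b(l, w) = l*w + 5*w = 5*w + l*w)
n(o, O) = √13
n(b(6*(-1), 5), 14)² = (√13)² = 13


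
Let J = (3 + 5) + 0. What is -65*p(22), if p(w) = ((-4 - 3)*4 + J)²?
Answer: -26000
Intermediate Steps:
J = 8 (J = 8 + 0 = 8)
p(w) = 400 (p(w) = ((-4 - 3)*4 + 8)² = (-7*4 + 8)² = (-28 + 8)² = (-20)² = 400)
-65*p(22) = -65*400 = -26000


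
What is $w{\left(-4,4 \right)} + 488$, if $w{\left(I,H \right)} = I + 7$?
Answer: $491$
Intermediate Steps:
$w{\left(I,H \right)} = 7 + I$
$w{\left(-4,4 \right)} + 488 = \left(7 - 4\right) + 488 = 3 + 488 = 491$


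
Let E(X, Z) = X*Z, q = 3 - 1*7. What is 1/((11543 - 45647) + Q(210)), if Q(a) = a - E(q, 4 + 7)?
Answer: -1/33850 ≈ -2.9542e-5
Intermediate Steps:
q = -4 (q = 3 - 7 = -4)
Q(a) = 44 + a (Q(a) = a - (-4)*(4 + 7) = a - (-4)*11 = a - 1*(-44) = a + 44 = 44 + a)
1/((11543 - 45647) + Q(210)) = 1/((11543 - 45647) + (44 + 210)) = 1/(-34104 + 254) = 1/(-33850) = -1/33850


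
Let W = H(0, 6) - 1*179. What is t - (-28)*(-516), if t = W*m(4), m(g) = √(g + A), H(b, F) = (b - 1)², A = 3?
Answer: -14448 - 178*√7 ≈ -14919.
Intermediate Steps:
H(b, F) = (-1 + b)²
W = -178 (W = (-1 + 0)² - 1*179 = (-1)² - 179 = 1 - 179 = -178)
m(g) = √(3 + g) (m(g) = √(g + 3) = √(3 + g))
t = -178*√7 (t = -178*√(3 + 4) = -178*√7 ≈ -470.94)
t - (-28)*(-516) = -178*√7 - (-28)*(-516) = -178*√7 - 1*14448 = -178*√7 - 14448 = -14448 - 178*√7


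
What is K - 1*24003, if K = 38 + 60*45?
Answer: -21265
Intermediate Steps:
K = 2738 (K = 38 + 2700 = 2738)
K - 1*24003 = 2738 - 1*24003 = 2738 - 24003 = -21265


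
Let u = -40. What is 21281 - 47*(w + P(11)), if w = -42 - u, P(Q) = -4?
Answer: 21563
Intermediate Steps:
w = -2 (w = -42 - 1*(-40) = -42 + 40 = -2)
21281 - 47*(w + P(11)) = 21281 - 47*(-2 - 4) = 21281 - 47*(-6) = 21281 + 282 = 21563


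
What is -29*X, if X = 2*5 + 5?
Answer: -435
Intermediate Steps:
X = 15 (X = 10 + 5 = 15)
-29*X = -29*15 = -435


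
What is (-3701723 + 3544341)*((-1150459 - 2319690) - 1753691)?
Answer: 822138386880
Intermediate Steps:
(-3701723 + 3544341)*((-1150459 - 2319690) - 1753691) = -157382*(-3470149 - 1753691) = -157382*(-5223840) = 822138386880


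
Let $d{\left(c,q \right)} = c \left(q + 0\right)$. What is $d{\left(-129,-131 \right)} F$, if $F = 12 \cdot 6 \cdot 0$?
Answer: $0$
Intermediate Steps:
$d{\left(c,q \right)} = c q$
$F = 0$ ($F = 12 \cdot 0 = 0$)
$d{\left(-129,-131 \right)} F = \left(-129\right) \left(-131\right) 0 = 16899 \cdot 0 = 0$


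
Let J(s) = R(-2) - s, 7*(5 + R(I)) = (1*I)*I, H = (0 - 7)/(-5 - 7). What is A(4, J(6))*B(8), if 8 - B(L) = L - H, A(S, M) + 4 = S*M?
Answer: -80/3 ≈ -26.667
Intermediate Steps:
H = 7/12 (H = -7/(-12) = -7*(-1/12) = 7/12 ≈ 0.58333)
R(I) = -5 + I**2/7 (R(I) = -5 + ((1*I)*I)/7 = -5 + (I*I)/7 = -5 + I**2/7)
J(s) = -31/7 - s (J(s) = (-5 + (1/7)*(-2)**2) - s = (-5 + (1/7)*4) - s = (-5 + 4/7) - s = -31/7 - s)
A(S, M) = -4 + M*S (A(S, M) = -4 + S*M = -4 + M*S)
B(L) = 103/12 - L (B(L) = 8 - (L - 1*7/12) = 8 - (L - 7/12) = 8 - (-7/12 + L) = 8 + (7/12 - L) = 103/12 - L)
A(4, J(6))*B(8) = (-4 + (-31/7 - 1*6)*4)*(103/12 - 1*8) = (-4 + (-31/7 - 6)*4)*(103/12 - 8) = (-4 - 73/7*4)*(7/12) = (-4 - 292/7)*(7/12) = -320/7*7/12 = -80/3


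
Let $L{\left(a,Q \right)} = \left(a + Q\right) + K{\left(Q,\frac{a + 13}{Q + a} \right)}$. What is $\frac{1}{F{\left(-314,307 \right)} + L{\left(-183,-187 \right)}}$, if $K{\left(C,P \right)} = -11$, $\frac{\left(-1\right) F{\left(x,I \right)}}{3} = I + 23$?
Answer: $- \frac{1}{1371} \approx -0.00072939$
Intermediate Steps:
$F{\left(x,I \right)} = -69 - 3 I$ ($F{\left(x,I \right)} = - 3 \left(I + 23\right) = - 3 \left(23 + I\right) = -69 - 3 I$)
$L{\left(a,Q \right)} = -11 + Q + a$ ($L{\left(a,Q \right)} = \left(a + Q\right) - 11 = \left(Q + a\right) - 11 = -11 + Q + a$)
$\frac{1}{F{\left(-314,307 \right)} + L{\left(-183,-187 \right)}} = \frac{1}{\left(-69 - 921\right) - 381} = \frac{1}{-990 - 381} = \frac{1}{-1371} = - \frac{1}{1371}$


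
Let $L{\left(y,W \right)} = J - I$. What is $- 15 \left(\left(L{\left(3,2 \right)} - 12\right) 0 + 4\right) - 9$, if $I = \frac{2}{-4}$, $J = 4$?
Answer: $-69$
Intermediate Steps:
$I = - \frac{1}{2}$ ($I = 2 \left(- \frac{1}{4}\right) = - \frac{1}{2} \approx -0.5$)
$L{\left(y,W \right)} = \frac{9}{2}$ ($L{\left(y,W \right)} = 4 - - \frac{1}{2} = 4 + \frac{1}{2} = \frac{9}{2}$)
$- 15 \left(\left(L{\left(3,2 \right)} - 12\right) 0 + 4\right) - 9 = - 15 \left(\left(\frac{9}{2} - 12\right) 0 + 4\right) - 9 = - 15 \left(\left(- \frac{15}{2}\right) 0 + 4\right) - 9 = - 15 \left(0 + 4\right) - 9 = \left(-15\right) 4 - 9 = -60 - 9 = -69$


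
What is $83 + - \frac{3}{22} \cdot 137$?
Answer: $\frac{1415}{22} \approx 64.318$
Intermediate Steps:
$83 + - \frac{3}{22} \cdot 137 = 83 + \left(-3\right) \frac{1}{22} \cdot 137 = 83 - \frac{411}{22} = \frac{1415}{22}$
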